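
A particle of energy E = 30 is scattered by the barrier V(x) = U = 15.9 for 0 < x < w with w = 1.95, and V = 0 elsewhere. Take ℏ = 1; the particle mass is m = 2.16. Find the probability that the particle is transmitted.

T = 0.968

Above the barrier the interior wavenumber is k₂ = √(2m(E − U))/ℏ = 7.805, giving phase k₂w = 15.22.
T = [1 + U² sin²(k₂w) / (4E(E − U))]⁻¹ = 1/1.033 = 0.968.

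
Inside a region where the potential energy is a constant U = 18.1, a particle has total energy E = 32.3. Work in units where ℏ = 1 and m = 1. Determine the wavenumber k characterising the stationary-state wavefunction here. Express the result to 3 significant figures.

With E > U the solution is oscillatory, ψ ∝ e^{±ikx} with k = √(2m(E − U))/ℏ.
k = √(2 × 1 × 14.2) = 5.329.

k = 5.33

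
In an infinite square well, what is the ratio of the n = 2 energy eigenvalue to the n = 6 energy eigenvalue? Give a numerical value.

E_n = n²π²ℏ²/(2mL²) so the ratio is n₂²/n₁² = 4/36 = 0.111111.

0.111111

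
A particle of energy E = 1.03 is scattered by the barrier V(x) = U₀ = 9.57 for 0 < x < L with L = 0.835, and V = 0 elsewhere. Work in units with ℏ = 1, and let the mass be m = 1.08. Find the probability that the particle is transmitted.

T = 0.00118

E < U₀: inside the barrier ψ ∝ e^{±κx} with κ = √(2m(U₀ − E))/ℏ = 4.295.
κL = 3.586, sinh(κL) = 18.04.
Matching ψ, ψ′ at both faces gives T = [1 + U₀² sinh²(κL) / (4E(U₀ − E))]⁻¹ = 1/847.7 = 0.00118.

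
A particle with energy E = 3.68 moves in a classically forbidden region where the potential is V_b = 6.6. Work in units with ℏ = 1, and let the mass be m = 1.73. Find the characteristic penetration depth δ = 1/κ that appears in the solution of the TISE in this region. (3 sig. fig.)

Since E < V_b the TISE in this region is ψ'' = κ²ψ with κ = √(2m(V_b − E))/ℏ.
κ = √(2 × 1.73 × 2.92) = 3.179. The penetration depth is δ = 1/κ = 0.315.

δ = 0.315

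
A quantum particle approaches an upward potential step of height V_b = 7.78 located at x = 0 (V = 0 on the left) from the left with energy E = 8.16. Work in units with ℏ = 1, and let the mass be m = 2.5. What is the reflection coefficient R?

On each side the TISE gives plane waves with k = √(2m(E − V))/ℏ: k₁ = √(2·2.5·8.16) = 6.387, k₂ = √(2·2.5·0.38) = 1.378.
Continuity of ψ and ψ′ at the step yields the reflection amplitude r = (k₁ − k₂)/(k₁ + k₂) = 0.6450; thus R = |r|² = 0.4160, T = 0.5840.

R = 0.416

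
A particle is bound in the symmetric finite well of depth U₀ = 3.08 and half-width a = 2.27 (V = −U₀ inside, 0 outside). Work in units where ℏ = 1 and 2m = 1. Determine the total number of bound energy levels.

N = 3

The dimensionless depth is z₀ = a√(2mU₀)/ℏ = 2.27 × √(3.080) = 3.984.
The even/odd transcendental equations gain one root per π/2 in z₀, giving N = 1 + ⌊2z₀/π⌋ = 1 + ⌊2.536⌋ = 3.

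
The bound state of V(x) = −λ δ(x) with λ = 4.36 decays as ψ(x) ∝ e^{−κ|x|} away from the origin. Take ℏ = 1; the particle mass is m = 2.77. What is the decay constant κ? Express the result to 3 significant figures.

κ = 12.1

Integrating the TISE across x = 0 gives the cusp condition ψ'(0⁺) − ψ'(0⁻) = −(2mλ/ℏ²)ψ(0).
With ψ ∝ e^{−κ|x|} this yields −2κ = −2mλ/ℏ², so κ = mλ/ℏ² = 12.08.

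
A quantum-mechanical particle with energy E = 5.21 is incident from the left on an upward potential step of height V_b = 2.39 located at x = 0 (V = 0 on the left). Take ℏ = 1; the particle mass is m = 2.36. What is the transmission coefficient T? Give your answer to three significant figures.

The wavenumbers are k₁ = √(2mE)/ℏ = 4.959 on the left and k₂ = √(2m(E − V_b))/ℏ = 3.648 on the right.
Matching ψ and ψ′ at x = 0 gives r = (k₁ − k₂)/(k₁ + k₂), so R = r² = 0.02319 and T = 1 − R = 0.9768.

T = 0.977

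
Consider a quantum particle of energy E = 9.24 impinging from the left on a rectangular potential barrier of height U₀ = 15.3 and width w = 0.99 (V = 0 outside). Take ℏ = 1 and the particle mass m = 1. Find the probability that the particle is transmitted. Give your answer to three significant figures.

E < U₀: inside the barrier ψ ∝ e^{±κx} with κ = √(2m(U₀ − E))/ℏ = 3.481.
κw = 3.447, sinh(κw) = 15.68.
The exact tunnelling result is T⁻¹ = 1 + U₀² sinh²(κw) / [4E(U₀ − E)] = 258.0, so T = 0.00388.

T = 0.00388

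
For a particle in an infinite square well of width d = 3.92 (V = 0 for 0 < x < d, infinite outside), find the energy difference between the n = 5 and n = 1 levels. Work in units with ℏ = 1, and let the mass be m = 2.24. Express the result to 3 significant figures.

ΔE = 3.44

E_n = n²π²ℏ²/(2md²), so ΔE = (5² − 1²) π²ℏ²/(2md²).
ΔE = 24 × π² / (2 × 2.24 × 3.92²) = 3.441.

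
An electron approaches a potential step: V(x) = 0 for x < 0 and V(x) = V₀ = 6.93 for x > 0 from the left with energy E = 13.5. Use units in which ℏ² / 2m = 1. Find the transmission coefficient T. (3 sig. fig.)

The wavenumbers are k₁ = √(2mE)/ℏ = 3.674 on the left and k₂ = √(2m(E − V₀))/ℏ = 2.563 on the right.
Continuity of ψ and ψ′ at the step yields the reflection amplitude r = (k₁ − k₂)/(k₁ + k₂) = 0.1781; thus R = |r|² = 0.03173, T = 0.9683.

T = 0.968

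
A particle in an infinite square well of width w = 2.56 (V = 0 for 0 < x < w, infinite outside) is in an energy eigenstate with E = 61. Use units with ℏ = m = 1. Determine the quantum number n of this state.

From E_n = n²π²ℏ²/(2mw²) invert to n = √(2mw²E)/(πℏ).
n = (2.56/π) × √(2 × 1 × 61) = 9.001 → n = 9.

n = 9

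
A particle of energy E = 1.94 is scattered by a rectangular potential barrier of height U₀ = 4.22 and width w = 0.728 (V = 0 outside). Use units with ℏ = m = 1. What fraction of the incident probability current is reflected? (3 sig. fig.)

R = 0.837

Since E < U₀ the interior solution is evanescent with decay constant κ = √(2m(U₀ − E))/ℏ = 2.135.
κw = 1.555, sinh(κw) = 2.261.
Matching ψ, ψ′ at both faces gives T = [1 + U₀² sinh²(κw) / (4E(U₀ − E))]⁻¹ = 1/6.145 = 0.163.
R = 1 − T = 0.837.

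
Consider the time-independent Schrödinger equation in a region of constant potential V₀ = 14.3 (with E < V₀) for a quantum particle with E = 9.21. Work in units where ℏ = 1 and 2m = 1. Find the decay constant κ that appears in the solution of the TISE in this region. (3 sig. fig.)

κ = 2.26

Since E < V₀ the TISE in this region is ψ'' = κ²ψ with κ = √(2m(V₀ − E))/ℏ.
κ = √(2 × 0.5 × 5.09) = 2.256.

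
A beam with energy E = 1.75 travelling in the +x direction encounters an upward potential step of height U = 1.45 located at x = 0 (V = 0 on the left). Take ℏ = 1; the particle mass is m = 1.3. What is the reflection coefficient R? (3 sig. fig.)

R = 0.172

On each side the TISE gives plane waves with k = √(2m(E − V))/ℏ: k₁ = √(2·1.3·1.75) = 2.133, k₂ = √(2·1.3·0.3) = 0.8832.
Continuity of ψ and ψ′ at the step yields the reflection amplitude r = (k₁ − k₂)/(k₁ + k₂) = 0.4144; thus R = |r|² = 0.1717, T = 0.8283.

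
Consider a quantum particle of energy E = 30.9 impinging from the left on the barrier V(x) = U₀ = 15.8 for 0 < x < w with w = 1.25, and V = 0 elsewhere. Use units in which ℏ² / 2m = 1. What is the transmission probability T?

E > U₀: inside the barrier k₂ = √(2m(E − U₀))/ℏ = 3.886, k₂w = 4.857.
Matching at both interfaces gives T⁻¹ = 1 + U₀² sin²(k₂w) / [4E(E − U₀)] = 1.131, hence T = 0.884.

T = 0.884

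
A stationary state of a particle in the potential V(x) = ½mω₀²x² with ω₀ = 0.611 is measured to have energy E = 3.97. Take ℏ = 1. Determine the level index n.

Invert E_n = (n + ½)ℏω₀: n = E/ℏω₀ − ½ = 5.998, so n = 6.

n = 6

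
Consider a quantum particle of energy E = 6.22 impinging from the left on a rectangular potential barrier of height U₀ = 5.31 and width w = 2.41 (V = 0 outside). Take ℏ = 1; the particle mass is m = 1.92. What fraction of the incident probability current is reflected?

Above the barrier the interior wavenumber is k₂ = √(2m(E − U₀))/ℏ = 1.869, giving phase k₂w = 4.505.
T = [1 + U₀² sin²(k₂w) / (4E(E − U₀))]⁻¹ = 1/2.193 = 0.456.
R = 1 − T = 0.544.

R = 0.544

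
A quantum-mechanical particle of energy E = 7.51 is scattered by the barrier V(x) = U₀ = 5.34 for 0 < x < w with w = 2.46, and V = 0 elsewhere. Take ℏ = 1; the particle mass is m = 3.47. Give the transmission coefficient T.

T = 0.994

E > U₀: inside the barrier k₂ = √(2m(E − U₀))/ℏ = 3.881, k₂w = 9.547.
T = [1 + U₀² sin²(k₂w) / (4E(E − U₀))]⁻¹ = 1/1.006 = 0.994.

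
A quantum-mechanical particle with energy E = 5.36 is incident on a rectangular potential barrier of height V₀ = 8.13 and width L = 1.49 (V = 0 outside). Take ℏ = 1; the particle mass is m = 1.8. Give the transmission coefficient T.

T = 0.000294

Since E < V₀ the interior solution is evanescent with decay constant κ = √(2m(V₀ − E))/ℏ = 3.158.
κL = 4.705, sinh(κL) = 55.26.
Matching ψ, ψ′ at both faces gives T = [1 + V₀² sinh²(κL) / (4E(V₀ − E))]⁻¹ = 1/3399 = 0.000294.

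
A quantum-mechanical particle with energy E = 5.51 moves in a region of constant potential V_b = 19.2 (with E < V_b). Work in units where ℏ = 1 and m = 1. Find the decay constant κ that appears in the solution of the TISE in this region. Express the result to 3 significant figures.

Since E < V_b the TISE in this region is ψ'' = κ²ψ with κ = √(2m(V_b − E))/ℏ.
κ = √(2 × 1 × 13.69) = 5.233.

κ = 5.23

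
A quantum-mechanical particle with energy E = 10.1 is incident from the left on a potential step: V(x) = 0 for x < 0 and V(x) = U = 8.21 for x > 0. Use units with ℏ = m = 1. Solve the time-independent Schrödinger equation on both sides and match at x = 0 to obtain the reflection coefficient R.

The wavenumbers are k₁ = √(2mE)/ℏ = 4.494 on the left and k₂ = √(2m(E − U))/ℏ = 1.944 on the right.
Continuity of ψ and ψ′ at the step yields the reflection amplitude r = (k₁ − k₂)/(k₁ + k₂) = 0.3961; thus R = |r|² = 0.1569, T = 0.8431.

R = 0.157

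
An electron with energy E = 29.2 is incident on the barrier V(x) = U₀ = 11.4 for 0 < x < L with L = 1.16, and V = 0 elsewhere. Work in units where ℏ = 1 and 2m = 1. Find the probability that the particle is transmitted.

T = 0.943

Above the barrier the interior wavenumber is k₂ = √(2m(E − U₀))/ℏ = 4.219, giving phase k₂L = 4.894.
T = [1 + U₀² sin²(k₂L) / (4E(E − U₀))]⁻¹ = 1/1.060 = 0.943.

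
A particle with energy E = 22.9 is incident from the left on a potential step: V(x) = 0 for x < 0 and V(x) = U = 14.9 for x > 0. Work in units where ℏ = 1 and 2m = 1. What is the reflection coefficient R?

R = 0.0661

The wavenumbers are k₁ = √(2mE)/ℏ = 4.785 on the left and k₂ = √(2m(E − U))/ℏ = 2.828 on the right.
Continuity of ψ and ψ′ at the step yields the reflection amplitude r = (k₁ − k₂)/(k₁ + k₂) = 0.2570; thus R = |r|² = 0.06606, T = 0.9339.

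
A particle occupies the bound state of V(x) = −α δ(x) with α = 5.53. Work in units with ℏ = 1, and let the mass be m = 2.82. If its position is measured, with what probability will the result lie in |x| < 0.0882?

P = 0.936

The normalised bound state is ψ = √κ e^{−κ|x|} with κ = mα/ℏ² = 15.59.
P(|x| < d) = ∫_{−d}^{d} κ e^{−2κ|x|} dx = 1 − e^{−2κd} = 1 − e^{−2.751} = 0.9361.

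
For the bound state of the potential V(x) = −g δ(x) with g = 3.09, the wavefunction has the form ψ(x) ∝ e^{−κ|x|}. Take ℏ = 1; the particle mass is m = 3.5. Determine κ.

Integrating the TISE across x = 0 gives the cusp condition ψ'(0⁺) − ψ'(0⁻) = −(2mg/ℏ²)ψ(0).
With ψ ∝ e^{−κ|x|} this yields −2κ = −2mg/ℏ², so κ = mg/ℏ² = 10.82.

κ = 10.8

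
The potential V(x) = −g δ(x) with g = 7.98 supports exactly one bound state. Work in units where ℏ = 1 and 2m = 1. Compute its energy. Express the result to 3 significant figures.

For x ≠ 0 the bound state is ψ ∝ e^{−κ|x|}; integrating the TISE across the delta gives the cusp condition 2κ = 2mg/ℏ², so κ = 3.990.
Then E = −ℏ²κ²/(2m) = −mg²/(2ℏ²) = -15.92.

E = -15.9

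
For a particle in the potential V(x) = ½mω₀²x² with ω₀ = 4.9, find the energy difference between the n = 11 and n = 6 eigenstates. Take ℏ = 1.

E_n = ℏω₀(n + ½), so ΔE = (11 − 6) ℏω₀ = 5 × 4.9 = 24.50.

ΔE = 24.5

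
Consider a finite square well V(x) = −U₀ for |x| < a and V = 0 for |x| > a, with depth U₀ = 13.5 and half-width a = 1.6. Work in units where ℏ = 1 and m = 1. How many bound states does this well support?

The dimensionless depth is z₀ = a√(2mU₀)/ℏ = 1.6 × √(27.00) = 8.314.
The even/odd transcendental equations gain one root per π/2 in z₀, giving N = 1 + ⌊2z₀/π⌋ = 1 + ⌊5.293⌋ = 6.

N = 6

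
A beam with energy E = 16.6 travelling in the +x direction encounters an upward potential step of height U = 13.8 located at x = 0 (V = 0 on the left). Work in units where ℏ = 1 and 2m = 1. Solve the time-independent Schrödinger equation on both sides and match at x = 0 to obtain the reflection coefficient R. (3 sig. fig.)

R = 0.175

On each side the TISE gives plane waves with k = √(2m(E − V))/ℏ: k₁ = √(2·½·16.6) = 4.074, k₂ = √(2·½·2.8) = 1.673.
Continuity of ψ and ψ′ at the step yields the reflection amplitude r = (k₁ − k₂)/(k₁ + k₂) = 0.4177; thus R = |r|² = 0.1745, T = 0.8255.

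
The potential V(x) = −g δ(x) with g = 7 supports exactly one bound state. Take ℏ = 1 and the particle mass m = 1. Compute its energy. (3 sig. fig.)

The bound state is ψ(x) = √κ e^{−κ|x|}. The derivative jump ψ'(0⁺) − ψ'(0⁻) = −(2mg/ℏ²)ψ(0) fixes κ = mg/ℏ² = 7.000.
Then E = −ℏ²κ²/(2m) = −mg²/(2ℏ²) = -24.50.

E = -24.5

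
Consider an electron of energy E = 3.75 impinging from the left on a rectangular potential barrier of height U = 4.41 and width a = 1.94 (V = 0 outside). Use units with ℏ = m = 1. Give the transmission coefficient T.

T = 0.0236

E < U: inside the barrier ψ ∝ e^{±κx} with κ = √(2m(U − E))/ℏ = 1.149.
κa = 2.229, sinh(κa) = 4.591.
The exact tunnelling result is T⁻¹ = 1 + U² sinh²(κa) / [4E(U − E)] = 42.40, so T = 0.0236.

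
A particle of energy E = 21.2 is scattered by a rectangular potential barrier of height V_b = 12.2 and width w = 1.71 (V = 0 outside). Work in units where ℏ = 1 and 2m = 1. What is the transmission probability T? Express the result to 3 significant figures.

E > V_b: inside the barrier k₂ = √(2m(E − V_b))/ℏ = 3.000, k₂w = 5.130.
Matching at both interfaces gives T⁻¹ = 1 + V_b² sin²(k₂w) / [4E(E − V_b)] = 1.163, hence T = 0.860.

T = 0.860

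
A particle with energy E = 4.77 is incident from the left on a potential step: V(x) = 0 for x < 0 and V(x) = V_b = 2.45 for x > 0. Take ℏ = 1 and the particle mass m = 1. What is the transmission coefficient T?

On each side the TISE gives plane waves with k = √(2m(E − V))/ℏ: k₁ = √(2·1·4.77) = 3.089, k₂ = √(2·1·2.32) = 2.154.
Continuity of ψ and ψ′ at the step yields the reflection amplitude r = (k₁ − k₂)/(k₁ + k₂) = 0.1783; thus R = |r|² = 0.03178, T = 0.9682.

T = 0.968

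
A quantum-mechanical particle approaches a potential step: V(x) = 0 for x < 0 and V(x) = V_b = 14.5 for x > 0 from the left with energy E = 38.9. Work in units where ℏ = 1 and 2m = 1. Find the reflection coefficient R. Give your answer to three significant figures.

On each side the TISE gives plane waves with k = √(2m(E − V))/ℏ: k₁ = √(2·½·38.9) = 6.237, k₂ = √(2·½·24.4) = 4.940.
Continuity of ψ and ψ′ at the step yields the reflection amplitude r = (k₁ − k₂)/(k₁ + k₂) = 0.1161; thus R = |r|² = 0.01347, T = 0.9865.

R = 0.0135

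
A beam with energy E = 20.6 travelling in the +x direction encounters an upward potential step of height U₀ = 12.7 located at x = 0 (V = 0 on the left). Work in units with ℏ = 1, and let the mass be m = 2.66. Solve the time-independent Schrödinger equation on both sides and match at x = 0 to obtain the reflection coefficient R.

R = 0.0553

On each side the TISE gives plane waves with k = √(2m(E − V))/ℏ: k₁ = √(2·2.66·20.6) = 10.47, k₂ = √(2·2.66·7.9) = 6.483.
Matching ψ and ψ′ at x = 0 gives r = (k₁ − k₂)/(k₁ + k₂), so R = r² = 0.05528 and T = 1 − R = 0.9447.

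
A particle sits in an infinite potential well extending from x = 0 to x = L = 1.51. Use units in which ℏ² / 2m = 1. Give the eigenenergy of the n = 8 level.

E = 277

Requiring ψ(0) = ψ(L) = 0 quantises k = nπ/L, hence E_n = ℏ²k²/2m = n²π²ℏ²/(2mL²).
E_8 = 8² × π² / (2 × 0.5 × 1.51²) = 277.0.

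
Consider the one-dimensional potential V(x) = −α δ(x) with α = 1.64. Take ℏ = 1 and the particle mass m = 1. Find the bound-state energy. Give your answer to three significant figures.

E = -1.34

The bound state is ψ(x) = √κ e^{−κ|x|}. The derivative jump ψ'(0⁺) − ψ'(0⁻) = −(2mα/ℏ²)ψ(0) fixes κ = mα/ℏ² = 1.640.
Then E = −ℏ²κ²/(2m) = −mα²/(2ℏ²) = -1.345.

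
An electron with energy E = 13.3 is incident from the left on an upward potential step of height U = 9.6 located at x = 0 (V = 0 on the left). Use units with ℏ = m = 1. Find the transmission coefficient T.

On each side the TISE gives plane waves with k = √(2m(E − V))/ℏ: k₁ = √(2·1·13.3) = 5.158, k₂ = √(2·1·3.7) = 2.720.
Matching ψ and ψ′ at x = 0 gives r = (k₁ − k₂)/(k₁ + k₂), so R = r² = 0.09571 and T = 1 − R = 0.9043.

T = 0.904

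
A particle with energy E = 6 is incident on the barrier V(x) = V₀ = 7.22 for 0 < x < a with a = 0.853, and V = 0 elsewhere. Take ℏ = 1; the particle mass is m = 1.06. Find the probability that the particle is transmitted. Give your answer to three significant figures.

Since E < V₀ the interior solution is evanescent with decay constant κ = √(2m(V₀ − E))/ℏ = 1.608.
κa = 1.372, sinh(κa) = 1.844.
The exact tunnelling result is T⁻¹ = 1 + V₀² sinh²(κa) / [4E(V₀ − E)] = 7.057, so T = 0.142.

T = 0.142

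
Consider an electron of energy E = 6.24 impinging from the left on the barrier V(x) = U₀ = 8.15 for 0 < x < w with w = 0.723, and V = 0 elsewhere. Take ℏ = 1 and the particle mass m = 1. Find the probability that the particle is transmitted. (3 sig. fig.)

T = 0.161

Since E < U₀ the interior solution is evanescent with decay constant κ = √(2m(U₀ − E))/ℏ = 1.954.
κw = 1.413, sinh(κw) = 1.933.
The exact tunnelling result is T⁻¹ = 1 + U₀² sinh²(κw) / [4E(U₀ − E)] = 6.204, so T = 0.161.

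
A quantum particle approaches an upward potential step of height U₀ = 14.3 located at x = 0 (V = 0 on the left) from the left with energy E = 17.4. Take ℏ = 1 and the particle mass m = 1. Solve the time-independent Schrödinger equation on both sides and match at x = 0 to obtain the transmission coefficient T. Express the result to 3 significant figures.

T = 0.835

On each side the TISE gives plane waves with k = √(2m(E − V))/ℏ: k₁ = √(2·1·17.4) = 5.899, k₂ = √(2·1·3.1) = 2.490.
Matching ψ and ψ′ at x = 0 gives r = (k₁ − k₂)/(k₁ + k₂), so R = r² = 0.1651 and T = 1 − R = 0.8349.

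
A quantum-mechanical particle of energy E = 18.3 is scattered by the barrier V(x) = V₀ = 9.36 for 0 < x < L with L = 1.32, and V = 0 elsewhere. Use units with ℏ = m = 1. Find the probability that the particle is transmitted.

T = 0.947

E > V₀: inside the barrier k₂ = √(2m(E − V₀))/ℏ = 4.228, k₂L = 5.582.
T = [1 + V₀² sin²(k₂L) / (4E(E − V₀))]⁻¹ = 1/1.056 = 0.947.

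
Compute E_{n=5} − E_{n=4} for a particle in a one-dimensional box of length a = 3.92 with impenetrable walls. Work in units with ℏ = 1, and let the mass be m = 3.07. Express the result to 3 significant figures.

E_n = n²π²ℏ²/(2ma²), so ΔE = (5² − 4²) π²ℏ²/(2ma²).
ΔE = 9 × π² / (2 × 3.07 × 3.92²) = 0.9415.

ΔE = 0.941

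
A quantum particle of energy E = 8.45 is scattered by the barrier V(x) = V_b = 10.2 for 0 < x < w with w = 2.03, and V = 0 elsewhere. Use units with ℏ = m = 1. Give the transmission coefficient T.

T = 0.00114

E < V_b: inside the barrier ψ ∝ e^{±κx} with κ = √(2m(V_b − E))/ℏ = 1.871.
κw = 3.798, sinh(κw) = 22.29.
Matching ψ, ψ′ at both faces gives T = [1 + V_b² sinh²(κw) / (4E(V_b − E))]⁻¹ = 1/874.9 = 0.00114.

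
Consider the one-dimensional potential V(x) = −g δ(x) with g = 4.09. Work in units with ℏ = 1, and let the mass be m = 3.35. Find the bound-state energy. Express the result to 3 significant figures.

For x ≠ 0 the bound state is ψ ∝ e^{−κ|x|}; integrating the TISE across the delta gives the cusp condition 2κ = 2mg/ℏ², so κ = 13.70.
Then E = −ℏ²κ²/(2m) = −mg²/(2ℏ²) = -28.02.

E = -28.0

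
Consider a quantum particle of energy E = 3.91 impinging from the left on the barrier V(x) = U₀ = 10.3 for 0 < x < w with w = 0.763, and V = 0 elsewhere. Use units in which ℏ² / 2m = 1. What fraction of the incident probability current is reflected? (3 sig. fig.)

R = 0.923

Since E < U₀ the interior solution is evanescent with decay constant κ = √(2m(U₀ − E))/ℏ = 2.528.
κw = 1.929, sinh(κw) = 3.368.
The exact tunnelling result is T⁻¹ = 1 + U₀² sinh²(κw) / [4E(U₀ − E)] = 13.04, so T = 0.0767.
R = 1 − T = 0.923.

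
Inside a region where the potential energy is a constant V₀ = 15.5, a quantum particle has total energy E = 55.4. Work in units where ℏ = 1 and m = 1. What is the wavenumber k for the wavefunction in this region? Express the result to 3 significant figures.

k = 8.93

With E > V₀ the solution is oscillatory, ψ ∝ e^{±ikx} with k = √(2m(E − V₀))/ℏ.
k = √(2 × 1 × 39.9) = 8.933.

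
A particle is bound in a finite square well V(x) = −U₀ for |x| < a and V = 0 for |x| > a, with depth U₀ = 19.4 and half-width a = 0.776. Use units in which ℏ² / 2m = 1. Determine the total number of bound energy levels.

N = 3

The dimensionless depth is z₀ = a√(2mU₀)/ℏ = 0.776 × √(19.40) = 3.418.
The even/odd transcendental equations gain one root per π/2 in z₀, giving N = 1 + ⌊2z₀/π⌋ = 1 + ⌊2.176⌋ = 3.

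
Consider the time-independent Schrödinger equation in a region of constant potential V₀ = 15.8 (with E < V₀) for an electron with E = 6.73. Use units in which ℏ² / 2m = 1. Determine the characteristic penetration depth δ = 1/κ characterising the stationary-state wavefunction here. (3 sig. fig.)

δ = 0.332

Since E < V₀ the TISE in this region is ψ'' = κ²ψ with κ = √(2m(V₀ − E))/ℏ.
κ = √(2 × 0.5 × 9.07) = 3.012. The penetration depth is δ = 1/κ = 0.332.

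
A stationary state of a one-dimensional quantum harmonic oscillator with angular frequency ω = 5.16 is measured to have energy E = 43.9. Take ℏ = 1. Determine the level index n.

n = 8

Invert E_n = (n + ½)ℏω: n = E/ℏω − ½ = 8.008, so n = 8.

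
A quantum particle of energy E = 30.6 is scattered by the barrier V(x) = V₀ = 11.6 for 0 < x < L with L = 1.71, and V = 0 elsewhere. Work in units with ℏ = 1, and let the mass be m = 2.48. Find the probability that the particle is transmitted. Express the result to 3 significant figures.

T = 0.966

Above the barrier the interior wavenumber is k₂ = √(2m(E − V₀))/ℏ = 9.708, giving phase k₂L = 16.60.
T = [1 + V₀² sin²(k₂L) / (4E(E − V₀))]⁻¹ = 1/1.035 = 0.966.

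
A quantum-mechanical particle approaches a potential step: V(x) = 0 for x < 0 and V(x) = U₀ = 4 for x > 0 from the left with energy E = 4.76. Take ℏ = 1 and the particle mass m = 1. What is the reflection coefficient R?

On each side the TISE gives plane waves with k = √(2m(E − V))/ℏ: k₁ = √(2·1·4.76) = 3.085, k₂ = √(2·1·0.76) = 1.233.
Continuity of ψ and ψ′ at the step yields the reflection amplitude r = (k₁ − k₂)/(k₁ + k₂) = 0.4290; thus R = |r|² = 0.1840, T = 0.8160.

R = 0.184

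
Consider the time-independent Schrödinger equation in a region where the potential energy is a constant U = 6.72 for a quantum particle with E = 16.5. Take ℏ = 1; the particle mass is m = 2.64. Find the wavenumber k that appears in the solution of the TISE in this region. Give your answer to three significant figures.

With E > U the solution is oscillatory, ψ ∝ e^{±ikx} with k = √(2m(E − U))/ℏ.
k = √(2 × 2.64 × 9.78) = 7.186.

k = 7.19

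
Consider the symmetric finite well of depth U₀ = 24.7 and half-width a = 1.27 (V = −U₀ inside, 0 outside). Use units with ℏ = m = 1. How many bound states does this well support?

N = 6

The dimensionless depth is z₀ = a√(2mU₀)/ℏ = 1.27 × √(49.40) = 8.926.
A new bound state (alternating even/odd) appears each time z₀ passes a multiple of π/2, so N = ⌊2z₀/π⌋ + 1 = ⌊5.683⌋ + 1 = 6.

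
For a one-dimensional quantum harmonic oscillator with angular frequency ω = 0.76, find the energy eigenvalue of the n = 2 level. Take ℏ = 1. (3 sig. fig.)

The oscillator eigenvalues are E_n = ℏω(n + ½), so E_2 = 0.76 × 2.5 = 1.900.

E = 1.90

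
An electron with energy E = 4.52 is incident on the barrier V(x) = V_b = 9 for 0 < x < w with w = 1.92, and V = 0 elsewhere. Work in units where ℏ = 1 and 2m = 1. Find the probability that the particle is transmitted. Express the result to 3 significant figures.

E < V_b: inside the barrier ψ ∝ e^{±κx} with κ = √(2m(V_b − E))/ℏ = 2.117.
κw = 4.064, sinh(κw) = 29.09.
Matching ψ, ψ′ at both faces gives T = [1 + V_b² sinh²(κw) / (4E(V_b − E))]⁻¹ = 1/847.3 = 0.00118.

T = 0.00118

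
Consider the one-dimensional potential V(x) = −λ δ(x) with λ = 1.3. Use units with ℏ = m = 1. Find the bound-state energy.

E = -0.845

The bound state is ψ(x) = √κ e^{−κ|x|}. The derivative jump ψ'(0⁺) − ψ'(0⁻) = −(2mλ/ℏ²)ψ(0) fixes κ = mλ/ℏ² = 1.300.
Then E = −ℏ²κ²/(2m) = −mλ²/(2ℏ²) = -0.8450.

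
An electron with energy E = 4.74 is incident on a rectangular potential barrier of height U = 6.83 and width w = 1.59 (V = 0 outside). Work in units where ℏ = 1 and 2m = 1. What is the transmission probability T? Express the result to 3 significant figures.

Since E < U the interior solution is evanescent with decay constant κ = √(2m(U − E))/ℏ = 1.446.
κw = 2.299, sinh(κw) = 4.930.
The exact tunnelling result is T⁻¹ = 1 + U² sinh²(κw) / [4E(U − E)] = 29.61, so T = 0.0338.

T = 0.0338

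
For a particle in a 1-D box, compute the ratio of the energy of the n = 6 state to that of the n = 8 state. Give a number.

E_n = n²π²ℏ²/(2mL²) so the ratio is n₂²/n₁² = 36/64 = 0.5625.

0.5625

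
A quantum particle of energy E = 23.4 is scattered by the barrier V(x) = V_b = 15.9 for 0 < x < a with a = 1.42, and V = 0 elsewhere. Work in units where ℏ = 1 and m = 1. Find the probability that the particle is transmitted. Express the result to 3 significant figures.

T = 0.848

Above the barrier the interior wavenumber is k₂ = √(2m(E − V_b))/ℏ = 3.873, giving phase k₂a = 5.500.
Matching at both interfaces gives T⁻¹ = 1 + V_b² sin²(k₂a) / [4E(E − V_b)] = 1.179, hence T = 0.848.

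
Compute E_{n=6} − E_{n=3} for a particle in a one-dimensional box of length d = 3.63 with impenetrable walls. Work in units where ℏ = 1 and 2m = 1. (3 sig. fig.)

ΔE = 20.2

E_n = n²π²ℏ²/(2md²), so ΔE = (6² − 3²) π²ℏ²/(2md²).
ΔE = 27 × π² / (2 × 0.5 × 3.63²) = 20.22.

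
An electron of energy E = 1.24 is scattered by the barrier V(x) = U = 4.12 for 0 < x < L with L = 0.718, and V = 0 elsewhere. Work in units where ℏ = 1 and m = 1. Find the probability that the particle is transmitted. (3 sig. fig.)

T = 0.103

Since E < U the interior solution is evanescent with decay constant κ = √(2m(U − E))/ℏ = 2.400.
κL = 1.723, sinh(κL) = 2.712.
Matching ψ, ψ′ at both faces gives T = [1 + U² sinh²(κL) / (4E(U − E))]⁻¹ = 1/9.740 = 0.103.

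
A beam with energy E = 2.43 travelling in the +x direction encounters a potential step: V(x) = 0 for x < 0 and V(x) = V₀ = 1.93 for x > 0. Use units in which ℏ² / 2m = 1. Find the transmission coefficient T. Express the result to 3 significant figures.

The wavenumbers are k₁ = √(2mE)/ℏ = 1.559 on the left and k₂ = √(2m(E − V₀))/ℏ = 0.7071 on the right.
Continuity of ψ and ψ′ at the step yields the reflection amplitude r = (k₁ − k₂)/(k₁ + k₂) = 0.3759; thus R = |r|² = 0.1413, T = 0.8587.

T = 0.859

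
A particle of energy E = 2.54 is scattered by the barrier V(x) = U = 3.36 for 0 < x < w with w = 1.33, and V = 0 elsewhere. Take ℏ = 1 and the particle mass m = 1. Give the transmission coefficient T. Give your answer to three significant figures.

Since E < U the interior solution is evanescent with decay constant κ = √(2m(U − E))/ℏ = 1.281.
κw = 1.703, sinh(κw) = 2.655.
The exact tunnelling result is T⁻¹ = 1 + U² sinh²(κw) / [4E(U − E)] = 10.55, so T = 0.0948.

T = 0.0948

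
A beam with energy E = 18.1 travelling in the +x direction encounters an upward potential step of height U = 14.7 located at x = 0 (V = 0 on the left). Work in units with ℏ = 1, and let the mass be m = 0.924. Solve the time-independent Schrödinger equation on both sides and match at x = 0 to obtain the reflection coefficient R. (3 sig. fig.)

R = 0.156

On each side the TISE gives plane waves with k = √(2m(E − V))/ℏ: k₁ = √(2·0.924·18.1) = 5.783, k₂ = √(2·0.924·3.4) = 2.507.
Matching ψ and ψ′ at x = 0 gives r = (k₁ − k₂)/(k₁ + k₂), so R = r² = 0.1562 and T = 1 − R = 0.8438.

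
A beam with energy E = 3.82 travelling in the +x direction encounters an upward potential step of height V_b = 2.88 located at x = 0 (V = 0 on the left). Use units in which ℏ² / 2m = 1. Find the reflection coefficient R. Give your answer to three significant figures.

On each side the TISE gives plane waves with k = √(2m(E − V))/ℏ: k₁ = √(2·½·3.82) = 1.954, k₂ = √(2·½·0.94) = 0.9695.
Matching ψ and ψ′ at x = 0 gives r = (k₁ − k₂)/(k₁ + k₂), so R = r² = 0.1135 and T = 1 − R = 0.8865.

R = 0.113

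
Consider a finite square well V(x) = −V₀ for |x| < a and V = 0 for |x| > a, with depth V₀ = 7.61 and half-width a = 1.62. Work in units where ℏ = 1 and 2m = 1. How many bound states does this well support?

N = 3

The dimensionless depth is z₀ = a√(2mV₀)/ℏ = 1.62 × √(7.610) = 4.469.
The even/odd transcendental equations gain one root per π/2 in z₀, giving N = 1 + ⌊2z₀/π⌋ = 1 + ⌊2.845⌋ = 3.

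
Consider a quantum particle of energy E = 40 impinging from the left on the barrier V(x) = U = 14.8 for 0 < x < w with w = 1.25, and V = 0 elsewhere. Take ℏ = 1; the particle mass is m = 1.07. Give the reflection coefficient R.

Above the barrier the interior wavenumber is k₂ = √(2m(E − U))/ℏ = 7.344, giving phase k₂w = 9.179.
Matching at both interfaces gives T⁻¹ = 1 + U² sin²(k₂w) / [4E(E − U)] = 1.003, hence T = 0.997.
R = 1 − T = 0.00319.

R = 0.00319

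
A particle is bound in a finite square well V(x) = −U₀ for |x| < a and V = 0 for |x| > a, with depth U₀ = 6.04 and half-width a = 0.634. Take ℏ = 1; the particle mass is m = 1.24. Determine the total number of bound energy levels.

The dimensionless depth is z₀ = a√(2mU₀)/ℏ = 0.634 × √(14.98) = 2.454.
The even/odd transcendental equations gain one root per π/2 in z₀, giving N = 1 + ⌊2z₀/π⌋ = 1 + ⌊1.562⌋ = 2.

N = 2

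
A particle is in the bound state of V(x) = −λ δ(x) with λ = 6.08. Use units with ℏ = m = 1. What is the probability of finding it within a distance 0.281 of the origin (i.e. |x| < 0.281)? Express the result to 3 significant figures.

The normalised bound state is ψ = √κ e^{−κ|x|} with κ = mλ/ℏ² = 6.080.
P(|x| < d) = ∫_{−d}^{d} κ e^{−2κ|x|} dx = 1 − e^{−2κd} = 1 − e^{−3.417} = 0.9672.

P = 0.967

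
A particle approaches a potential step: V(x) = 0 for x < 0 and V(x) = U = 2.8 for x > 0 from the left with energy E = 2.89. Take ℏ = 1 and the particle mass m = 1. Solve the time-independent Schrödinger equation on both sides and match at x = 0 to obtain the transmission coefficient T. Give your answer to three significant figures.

T = 0.510

The wavenumbers are k₁ = √(2mE)/ℏ = 2.404 on the left and k₂ = √(2m(E − U))/ℏ = 0.4243 on the right.
Matching ψ and ψ′ at x = 0 gives r = (k₁ − k₂)/(k₁ + k₂), so R = r² = 0.4900 and T = 1 − R = 0.5100.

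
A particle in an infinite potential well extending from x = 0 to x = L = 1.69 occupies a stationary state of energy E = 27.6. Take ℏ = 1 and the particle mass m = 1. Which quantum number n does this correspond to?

For an infinite well E_n = n²π²ℏ²/(2mL²), so n = (L/πℏ)√(2mE).
n = (1.69/π) × √(2 × 1 × 27.6) = 3.997 → n = 4.

n = 4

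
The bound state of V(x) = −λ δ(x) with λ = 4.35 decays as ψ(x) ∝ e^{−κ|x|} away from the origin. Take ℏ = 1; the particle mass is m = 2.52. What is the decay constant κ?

κ = 11.0

Integrating the TISE across x = 0 gives the cusp condition ψ'(0⁺) − ψ'(0⁻) = −(2mλ/ℏ²)ψ(0).
With ψ ∝ e^{−κ|x|} this yields −2κ = −2mλ/ℏ², so κ = mλ/ℏ² = 10.96.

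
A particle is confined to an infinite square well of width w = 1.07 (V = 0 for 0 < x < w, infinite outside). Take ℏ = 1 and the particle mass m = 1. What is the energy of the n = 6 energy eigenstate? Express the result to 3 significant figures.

Requiring ψ(0) = ψ(w) = 0 quantises k = nπ/w, hence E_n = ℏ²k²/2m = n²π²ℏ²/(2mw²).
E_6 = 6² × π² / (2 × 1 × 1.07²) = 155.2.

E = 155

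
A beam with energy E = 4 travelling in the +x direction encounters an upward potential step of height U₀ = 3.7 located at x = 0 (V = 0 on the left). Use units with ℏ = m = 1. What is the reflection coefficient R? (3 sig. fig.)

On each side the TISE gives plane waves with k = √(2m(E − V))/ℏ: k₁ = √(2·1·4) = 2.828, k₂ = √(2·1·0.3) = 0.7746.
Continuity of ψ and ψ′ at the step yields the reflection amplitude r = (k₁ − k₂)/(k₁ + k₂) = 0.5700; thus R = |r|² = 0.3249, T = 0.6751.

R = 0.325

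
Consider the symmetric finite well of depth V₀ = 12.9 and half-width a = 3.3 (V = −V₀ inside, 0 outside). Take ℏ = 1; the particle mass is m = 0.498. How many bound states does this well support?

N = 8

The dimensionless depth is z₀ = a√(2mV₀)/ℏ = 3.3 × √(12.85) = 11.83.
A new bound state (alternating even/odd) appears each time z₀ passes a multiple of π/2, so N = ⌊2z₀/π⌋ + 1 = ⌊7.530⌋ + 1 = 8.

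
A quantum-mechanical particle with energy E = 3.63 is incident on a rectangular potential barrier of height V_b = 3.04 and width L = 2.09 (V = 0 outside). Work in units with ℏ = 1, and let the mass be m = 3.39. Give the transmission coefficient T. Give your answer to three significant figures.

T = 0.555

Above the barrier the interior wavenumber is k₂ = √(2m(E − V_b))/ℏ = 2.000, giving phase k₂L = 4.180.
Matching at both interfaces gives T⁻¹ = 1 + V_b² sin²(k₂L) / [4E(E − V_b)] = 1.801, hence T = 0.555.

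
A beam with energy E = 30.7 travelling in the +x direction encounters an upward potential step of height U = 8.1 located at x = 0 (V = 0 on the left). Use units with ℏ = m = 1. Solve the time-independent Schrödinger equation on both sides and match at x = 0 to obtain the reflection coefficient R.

On each side the TISE gives plane waves with k = √(2m(E − V))/ℏ: k₁ = √(2·1·30.7) = 7.836, k₂ = √(2·1·22.6) = 6.723.
Continuity of ψ and ψ′ at the step yields the reflection amplitude r = (k₁ − k₂)/(k₁ + k₂) = 0.07643; thus R = |r|² = 0.005841, T = 0.9942.

R = 0.00584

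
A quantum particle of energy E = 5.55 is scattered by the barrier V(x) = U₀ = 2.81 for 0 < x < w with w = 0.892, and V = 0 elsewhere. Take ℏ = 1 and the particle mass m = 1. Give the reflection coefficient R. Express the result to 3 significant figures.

Above the barrier the interior wavenumber is k₂ = √(2m(E − U₀))/ℏ = 2.341, giving phase k₂w = 2.088.
Matching at both interfaces gives T⁻¹ = 1 + U₀² sin²(k₂w) / [4E(E − U₀)] = 1.098, hence T = 0.911.
R = 1 − T = 0.0893.

R = 0.0893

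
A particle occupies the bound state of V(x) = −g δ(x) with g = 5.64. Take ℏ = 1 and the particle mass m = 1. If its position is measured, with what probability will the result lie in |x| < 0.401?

The normalised bound state is ψ = √κ e^{−κ|x|} with κ = mg/ℏ² = 5.640.
P(|x| < d) = ∫_{−d}^{d} κ e^{−2κ|x|} dx = 1 − e^{−2κd} = 1 − e^{−4.523} = 0.9891.

P = 0.989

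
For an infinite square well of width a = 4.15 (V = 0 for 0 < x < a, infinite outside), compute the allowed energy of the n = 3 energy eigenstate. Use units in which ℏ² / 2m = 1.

The infinite-well eigenfunctions ψ_n = √(2/a) sin(nπx/a) vanish at both walls, giving E_n = n²π²ℏ²/(2ma²).
E_3 = 3² × π² / (2 × 0.5 × 4.15²) = 5.158.

E = 5.16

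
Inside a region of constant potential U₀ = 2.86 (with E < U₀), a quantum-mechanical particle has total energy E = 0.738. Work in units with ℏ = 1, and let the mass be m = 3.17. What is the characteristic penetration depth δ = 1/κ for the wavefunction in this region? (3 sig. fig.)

Since E < U₀ the TISE in this region is ψ'' = κ²ψ with κ = √(2m(U₀ − E))/ℏ.
κ = √(2 × 3.17 × 2.122) = 3.668. The penetration depth is δ = 1/κ = 0.273.

δ = 0.273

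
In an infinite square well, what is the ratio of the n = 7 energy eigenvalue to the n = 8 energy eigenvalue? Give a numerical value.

E_n = n²π²ℏ²/(2mL²) so the ratio is n₂²/n₁² = 49/64 = 0.765625.

0.765625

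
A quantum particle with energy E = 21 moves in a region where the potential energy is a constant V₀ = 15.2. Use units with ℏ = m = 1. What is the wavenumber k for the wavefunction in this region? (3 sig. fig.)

k = 3.41

With E > V₀ the solution is oscillatory, ψ ∝ e^{±ikx} with k = √(2m(E − V₀))/ℏ.
k = √(2 × 1 × 5.8) = 3.406.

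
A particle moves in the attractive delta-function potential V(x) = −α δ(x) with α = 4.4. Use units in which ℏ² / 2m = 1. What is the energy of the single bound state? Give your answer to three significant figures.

The bound state is ψ(x) = √κ e^{−κ|x|}. The derivative jump ψ'(0⁺) − ψ'(0⁻) = −(2mα/ℏ²)ψ(0) fixes κ = mα/ℏ² = 2.200.
Then E = −ℏ²κ²/(2m) = −mα²/(2ℏ²) = -4.840.

E = -4.84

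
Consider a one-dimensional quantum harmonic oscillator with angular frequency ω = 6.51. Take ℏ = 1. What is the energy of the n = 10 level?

The oscillator eigenvalues are E_n = ℏω(n + ½), so E_10 = 6.51 × 10.5 = 68.36.

E = 68.4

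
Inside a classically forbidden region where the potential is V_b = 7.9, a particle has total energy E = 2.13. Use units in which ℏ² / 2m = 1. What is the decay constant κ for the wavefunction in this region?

Since E < V_b the TISE in this region is ψ'' = κ²ψ with κ = √(2m(V_b − E))/ℏ.
κ = √(2 × 0.5 × 5.77) = 2.402.

κ = 2.40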